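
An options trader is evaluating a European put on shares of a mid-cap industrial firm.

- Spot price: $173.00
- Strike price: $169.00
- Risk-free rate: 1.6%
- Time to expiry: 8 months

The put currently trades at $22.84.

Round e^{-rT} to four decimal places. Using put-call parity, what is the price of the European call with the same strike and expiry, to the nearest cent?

$28.63

e^(−rT) = e^(−0.016·0.6667) = 0.9894
Put-call parity: C − P = S − K·e^(−rT) = 173 − 169·0.9894 = 173 − 167.2086 = 5.7914
C = P + (C − P) = 22.84 + (5.7914) = 28.6314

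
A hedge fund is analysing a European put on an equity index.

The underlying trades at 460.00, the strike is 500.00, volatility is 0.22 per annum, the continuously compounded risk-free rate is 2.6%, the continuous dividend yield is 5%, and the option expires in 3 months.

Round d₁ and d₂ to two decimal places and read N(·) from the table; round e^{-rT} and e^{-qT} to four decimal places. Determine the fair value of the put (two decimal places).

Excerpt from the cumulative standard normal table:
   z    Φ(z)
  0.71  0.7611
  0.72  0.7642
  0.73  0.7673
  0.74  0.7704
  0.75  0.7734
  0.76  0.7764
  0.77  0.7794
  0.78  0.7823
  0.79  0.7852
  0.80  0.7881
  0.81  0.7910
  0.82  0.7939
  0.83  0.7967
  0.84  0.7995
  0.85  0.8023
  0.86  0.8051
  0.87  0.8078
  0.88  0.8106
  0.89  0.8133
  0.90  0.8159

48.56

T = 0.25;  σ√T = 0.1100
d₁ = [ln(460/500) + (0.026 − 0.05 + 0.22²/2)·0.25] / 0.1100 = [-0.0834 + 0.0000] / 0.1100 = -0.7576 which rounds to -0.76
d₂ = d₁ − σ√T = -0.7576 − 0.1100 = -0.8676 which rounds to -0.87
e^(−qT) = e^(−0.05·0.25) = 0.9876;  e^(−rT) = e^(−0.026·0.25) = 0.9935
N(−d₂) = N(0.87) = 0.8078;  N(−d₁) = N(0.76) = 0.7764
P = 500·0.9935·0.8078 − 460·0.9876·0.7764 = 401.2747 − 352.7154 = 48.5592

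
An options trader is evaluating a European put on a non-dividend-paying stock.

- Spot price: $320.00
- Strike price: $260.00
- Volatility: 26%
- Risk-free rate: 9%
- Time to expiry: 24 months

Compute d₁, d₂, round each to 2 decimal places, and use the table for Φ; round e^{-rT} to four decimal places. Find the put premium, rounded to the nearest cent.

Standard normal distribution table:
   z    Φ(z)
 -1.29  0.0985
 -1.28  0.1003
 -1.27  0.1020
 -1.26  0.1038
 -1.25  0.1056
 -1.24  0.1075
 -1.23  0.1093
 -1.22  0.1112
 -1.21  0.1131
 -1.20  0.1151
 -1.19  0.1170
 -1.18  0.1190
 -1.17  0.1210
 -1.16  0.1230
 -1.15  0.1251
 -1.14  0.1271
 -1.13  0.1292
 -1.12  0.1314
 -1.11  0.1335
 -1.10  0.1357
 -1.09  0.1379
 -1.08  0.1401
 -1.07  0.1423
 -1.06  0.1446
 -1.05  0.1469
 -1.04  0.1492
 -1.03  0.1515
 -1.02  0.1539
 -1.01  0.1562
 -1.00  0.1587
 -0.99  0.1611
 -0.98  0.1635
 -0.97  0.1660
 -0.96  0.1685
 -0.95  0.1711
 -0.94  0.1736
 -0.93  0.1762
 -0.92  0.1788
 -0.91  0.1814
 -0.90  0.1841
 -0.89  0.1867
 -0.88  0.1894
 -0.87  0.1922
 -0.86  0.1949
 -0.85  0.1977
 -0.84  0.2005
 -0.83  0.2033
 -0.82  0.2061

$7.34

σ√T = 0.26 × 1.4142 = 0.3677
d₁ = [ln(320/260) + (0.09 + 0.26²/2)·2] / 0.3677 = [0.2076 + 0.2476] / 0.3677 = 1.2381 → 1.24
d₂ = d₁ − σ√T = 1.2381 − 0.3677 = 0.8704 → 0.87
e^(−rT) = e^(−0.09·2) = 0.8353
P = 260·0.8353·N(-0.87) − 320·N(-1.24) = 260·0.8353·0.1922 − 320·0.1075 = 41.7416 − 34.4000 = 7.3416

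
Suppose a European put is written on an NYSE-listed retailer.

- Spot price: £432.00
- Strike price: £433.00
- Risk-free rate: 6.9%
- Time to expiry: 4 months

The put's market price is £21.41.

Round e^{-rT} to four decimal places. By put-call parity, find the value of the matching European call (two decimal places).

£30.24

e^(−rT) = e^(−0.069·0.3333) = 0.9773
Put-call parity: C − P = S − K·e^(−rT) = 432 − 433·0.9773 = 432 − 423.1709 = 8.8291
C = P + (C − P) = 21.41 + (8.8291) = 30.2391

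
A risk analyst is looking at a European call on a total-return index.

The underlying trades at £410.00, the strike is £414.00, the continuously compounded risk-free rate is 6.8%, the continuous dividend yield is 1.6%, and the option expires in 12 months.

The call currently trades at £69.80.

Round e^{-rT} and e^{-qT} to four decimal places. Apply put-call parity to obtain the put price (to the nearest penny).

£53.12

exp(−qT) = exp(−0.016·1) = 0.9841;  exp(−rT) = exp(−0.068·1) = 0.9343
Put-call parity: C − P = S·e^(−qT) − K·e^(−rT) = 410·0.9841 − 414·0.9343 = 403.4810 − 386.8002 = 16.6808
P = C − (C − P) = 69.80 − (16.6808) = 53.1192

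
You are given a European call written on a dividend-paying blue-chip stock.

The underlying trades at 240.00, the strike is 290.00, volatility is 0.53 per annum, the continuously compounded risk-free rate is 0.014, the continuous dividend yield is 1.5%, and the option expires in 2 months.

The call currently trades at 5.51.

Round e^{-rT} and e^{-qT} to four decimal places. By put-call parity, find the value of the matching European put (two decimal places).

55.44

e^(−qT) = e^(−0.015·0.1667) = 0.9975;  e^(−rT) = e^(−0.014·0.1667) = 0.9977
Put-call parity: C − P = S·e^(−qT) − K·e^(−rT) = 240·0.9975 − 290·0.9977 = 239.4000 − 289.3330 = -49.9330
P = C − (C − P) = 5.51 − (-49.9330) = 55.4430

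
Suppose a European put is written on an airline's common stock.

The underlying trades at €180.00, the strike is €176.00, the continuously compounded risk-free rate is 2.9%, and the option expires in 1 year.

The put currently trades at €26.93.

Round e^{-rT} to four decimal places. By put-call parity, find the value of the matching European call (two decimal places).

e^(−rT) = e^(−0.029·1) = 0.9714
Put-call parity: C − P = S − K·e^(−rT) = 180 − 176·0.9714 = 180 − 170.9664 = 9.0336
C = P + (C − P) = 26.93 + (9.0336) = 35.9636

€35.96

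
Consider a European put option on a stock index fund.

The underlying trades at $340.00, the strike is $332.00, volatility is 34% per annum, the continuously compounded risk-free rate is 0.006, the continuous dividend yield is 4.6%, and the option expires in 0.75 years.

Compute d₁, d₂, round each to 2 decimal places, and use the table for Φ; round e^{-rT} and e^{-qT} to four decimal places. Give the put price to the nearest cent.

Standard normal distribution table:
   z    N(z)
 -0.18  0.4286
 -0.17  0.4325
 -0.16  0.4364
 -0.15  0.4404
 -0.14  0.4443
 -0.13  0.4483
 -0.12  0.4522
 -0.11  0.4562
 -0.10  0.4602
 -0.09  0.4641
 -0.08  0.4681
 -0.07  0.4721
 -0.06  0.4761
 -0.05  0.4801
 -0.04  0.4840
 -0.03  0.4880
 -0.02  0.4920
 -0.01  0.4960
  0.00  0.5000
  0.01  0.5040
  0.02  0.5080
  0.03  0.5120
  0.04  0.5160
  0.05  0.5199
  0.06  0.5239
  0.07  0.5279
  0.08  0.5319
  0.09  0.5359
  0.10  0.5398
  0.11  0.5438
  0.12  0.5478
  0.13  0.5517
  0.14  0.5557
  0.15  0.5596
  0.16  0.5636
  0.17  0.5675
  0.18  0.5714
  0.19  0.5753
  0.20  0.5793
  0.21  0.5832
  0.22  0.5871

T = 0.75;  σ√T = 0.2944
d₁ = [ln(340/332) + (0.006 − 0.046 + ½·0.34²)·0.75] / (σ√T) = (0.0238 + 0.0134) / 0.2944 = 0.1262 ⇒ 0.13
d₂ = 0.1262 − 0.2944 = -0.1682 ⇒ -0.17
e^(−qT) = e^(−0.046·0.75) = 0.9661;  e^(−rT) = e^(−0.006·0.75) = 0.9955
N(−d₂) = N(0.17) = 0.5675;  N(−d₁) = N(-0.13) = 0.4483
P = 332·0.9955·0.5675 − 340·0.9661·0.4483 = 187.5622 − 147.2549 = 40.3073

$40.31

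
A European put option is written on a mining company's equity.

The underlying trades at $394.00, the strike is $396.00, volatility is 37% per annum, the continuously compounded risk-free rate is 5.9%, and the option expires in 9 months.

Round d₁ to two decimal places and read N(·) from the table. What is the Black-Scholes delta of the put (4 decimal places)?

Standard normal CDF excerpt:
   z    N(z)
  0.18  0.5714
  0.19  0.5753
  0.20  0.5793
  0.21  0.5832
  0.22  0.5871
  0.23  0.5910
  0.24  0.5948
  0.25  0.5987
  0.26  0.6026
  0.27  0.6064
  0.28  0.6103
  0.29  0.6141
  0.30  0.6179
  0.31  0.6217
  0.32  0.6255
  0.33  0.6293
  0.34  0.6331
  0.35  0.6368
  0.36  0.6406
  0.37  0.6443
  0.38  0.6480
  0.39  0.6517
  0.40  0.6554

σ√T = 0.37·√0.75 = 0.3204
ln(S/K) + (r + σ²/2)T = ln(394/396) + (0.059 + 0.37²/2)·0.75 = -0.0051 + 0.0956 = 0.0905
d₁ = 0.0905 / 0.3204 = 0.2825 ≈ 0.28
N(d₁) = N(0.28) = 0.6103
Δ_put = N(d₁) − 1 = 0.6103 − 1 = -0.3897

-0.3897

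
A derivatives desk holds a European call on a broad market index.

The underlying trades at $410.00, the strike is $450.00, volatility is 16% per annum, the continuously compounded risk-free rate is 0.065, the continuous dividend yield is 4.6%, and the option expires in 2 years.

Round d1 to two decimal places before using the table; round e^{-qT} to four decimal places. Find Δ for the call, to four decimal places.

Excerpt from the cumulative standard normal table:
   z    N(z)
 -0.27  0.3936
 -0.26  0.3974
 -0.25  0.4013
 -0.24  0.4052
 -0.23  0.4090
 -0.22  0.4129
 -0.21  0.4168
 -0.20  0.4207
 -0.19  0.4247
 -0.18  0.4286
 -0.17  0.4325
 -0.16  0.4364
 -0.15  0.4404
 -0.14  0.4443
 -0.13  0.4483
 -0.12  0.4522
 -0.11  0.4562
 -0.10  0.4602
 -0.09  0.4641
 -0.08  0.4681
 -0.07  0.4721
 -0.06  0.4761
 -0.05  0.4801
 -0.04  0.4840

T = 2;  σ√T = 0.2263
ln(S/K) + (r − q + σ²/2)T = ln(410/450) + (0.065 − 0.046 + 0.16²/2)·2 = -0.0931 + 0.0636 = -0.0295
d₁ = -0.0295 / 0.2263 = -0.1303 ⇒ -0.13
N(d₁) = N(-0.13) = 0.4483
Δ_call = e^(−qT)·N(d₁) = 0.9121·0.4483 = 0.4089

0.4089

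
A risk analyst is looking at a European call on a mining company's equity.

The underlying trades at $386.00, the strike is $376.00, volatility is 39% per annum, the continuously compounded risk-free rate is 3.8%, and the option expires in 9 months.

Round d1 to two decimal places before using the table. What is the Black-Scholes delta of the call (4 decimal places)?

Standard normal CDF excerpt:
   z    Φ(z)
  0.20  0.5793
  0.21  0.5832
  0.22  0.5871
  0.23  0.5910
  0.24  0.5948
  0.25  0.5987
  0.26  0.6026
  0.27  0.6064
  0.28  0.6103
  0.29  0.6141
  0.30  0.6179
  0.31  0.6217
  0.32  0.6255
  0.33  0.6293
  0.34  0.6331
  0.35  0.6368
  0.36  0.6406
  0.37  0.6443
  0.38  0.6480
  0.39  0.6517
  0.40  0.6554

0.6293

σ√T = 0.39 × 0.8660 = 0.3377
d₁ = [ln(386/376) + (0.038 + 0.39²/2)·0.75] / 0.3377 = [0.0262 + 0.0855] / 0.3377 = 0.3310 ⇒ 0.33
N(d₁) = N(0.33) = 0.6293
Δ_call = N(d₁) = 0.6293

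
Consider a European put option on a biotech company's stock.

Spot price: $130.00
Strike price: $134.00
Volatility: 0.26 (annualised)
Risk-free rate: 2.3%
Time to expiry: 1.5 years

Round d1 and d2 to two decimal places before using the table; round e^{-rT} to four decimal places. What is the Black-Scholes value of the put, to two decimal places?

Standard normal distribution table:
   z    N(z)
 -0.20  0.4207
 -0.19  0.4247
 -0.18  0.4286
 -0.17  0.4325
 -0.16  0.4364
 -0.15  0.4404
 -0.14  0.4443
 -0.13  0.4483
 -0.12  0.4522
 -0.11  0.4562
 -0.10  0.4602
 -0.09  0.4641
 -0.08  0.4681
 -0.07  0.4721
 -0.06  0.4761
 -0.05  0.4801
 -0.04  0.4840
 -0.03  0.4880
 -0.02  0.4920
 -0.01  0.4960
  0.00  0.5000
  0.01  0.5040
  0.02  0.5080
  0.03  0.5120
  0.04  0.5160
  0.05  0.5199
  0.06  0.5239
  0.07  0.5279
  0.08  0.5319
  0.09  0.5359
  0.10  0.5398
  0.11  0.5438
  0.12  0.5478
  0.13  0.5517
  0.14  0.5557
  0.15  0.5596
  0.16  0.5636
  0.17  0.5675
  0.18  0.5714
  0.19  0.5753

$16.22

σ√T = 0.26·√1.5 = 0.3184
d₁ = [ln(130/134) + (0.023 + 0.26²/2)·1.5] / 0.3184 = [-0.0303 + 0.0852] / 0.3184 = 0.1724 → 0.17
d₂ = d₁ − σ√T = 0.1724 − 0.3184 = -0.1460 → -0.15
e^(−rT) = e^(−0.023·1.5) = 0.9661
P = 134·0.9661·N(0.15) − 130·N(-0.17) = 134·0.9661·0.5596 − 130·0.4325 = 72.4444 − 56.2250 = 16.2194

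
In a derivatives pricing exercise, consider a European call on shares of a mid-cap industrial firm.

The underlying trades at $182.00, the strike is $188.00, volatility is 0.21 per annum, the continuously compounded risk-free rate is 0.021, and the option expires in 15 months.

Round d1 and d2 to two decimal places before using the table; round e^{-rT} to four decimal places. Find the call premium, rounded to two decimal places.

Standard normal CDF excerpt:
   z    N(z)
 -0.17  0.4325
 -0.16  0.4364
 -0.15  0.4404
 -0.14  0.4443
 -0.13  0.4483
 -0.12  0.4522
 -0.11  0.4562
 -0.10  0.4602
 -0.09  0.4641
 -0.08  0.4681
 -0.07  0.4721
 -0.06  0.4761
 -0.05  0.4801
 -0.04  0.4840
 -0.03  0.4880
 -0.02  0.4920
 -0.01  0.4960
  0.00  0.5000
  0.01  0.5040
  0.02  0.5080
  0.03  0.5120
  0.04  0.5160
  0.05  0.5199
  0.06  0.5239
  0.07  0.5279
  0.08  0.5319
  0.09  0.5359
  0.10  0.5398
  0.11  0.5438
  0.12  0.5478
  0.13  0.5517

$16.17

T = 1.25;  σ√T = 0.2348
ln(S/K) + (r + σ²/2)T = ln(182/188) + (0.021 + 0.21²/2)·1.25 = -0.0324 + 0.0538 = 0.0214
d₁ = 0.0214 / 0.2348 = 0.0910 ≈ 0.09
d₂ = d₁ − σ√T = 0.0910 − 0.2348 = -0.1437 ≈ -0.14
exp(−rT) = exp(−0.021·1.25) = 0.9741
N(d₁) = N(0.09) = 0.5359;  N(d₂) = N(-0.14) = 0.4443
C = 182·0.5359 − 188·0.9741·0.4443 = 97.5338 − 81.3650 = 16.1688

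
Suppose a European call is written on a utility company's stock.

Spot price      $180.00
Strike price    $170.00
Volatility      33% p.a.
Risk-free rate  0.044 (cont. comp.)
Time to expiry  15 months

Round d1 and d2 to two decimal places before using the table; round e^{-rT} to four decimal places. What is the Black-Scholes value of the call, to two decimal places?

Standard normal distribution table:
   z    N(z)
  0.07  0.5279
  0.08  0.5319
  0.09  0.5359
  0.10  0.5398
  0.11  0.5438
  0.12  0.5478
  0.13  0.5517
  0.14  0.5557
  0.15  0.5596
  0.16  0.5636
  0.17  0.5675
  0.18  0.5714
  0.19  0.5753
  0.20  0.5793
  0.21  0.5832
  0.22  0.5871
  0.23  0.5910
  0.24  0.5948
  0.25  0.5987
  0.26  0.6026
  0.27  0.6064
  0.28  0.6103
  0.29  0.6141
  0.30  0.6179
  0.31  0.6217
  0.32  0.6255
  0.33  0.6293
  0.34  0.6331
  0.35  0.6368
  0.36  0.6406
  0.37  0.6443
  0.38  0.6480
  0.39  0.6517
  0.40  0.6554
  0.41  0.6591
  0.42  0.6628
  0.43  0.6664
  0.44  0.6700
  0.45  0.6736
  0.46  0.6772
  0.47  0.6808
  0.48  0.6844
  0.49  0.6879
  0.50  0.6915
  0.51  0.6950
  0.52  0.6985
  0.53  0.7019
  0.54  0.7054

T = 1.25;  σ√T = 0.3690
ln(S/K) + (r + σ²/2)T = ln(180/170) + (0.044 + 0.33²/2)·1.25 = 0.0572 + 0.1231 = 0.1802
d₁ = 0.1802 / 0.3690 = 0.4885 which rounds to 0.49
d₂ = d₁ − σ√T = 0.4885 − 0.3690 = 0.1195 which rounds to 0.12
e^(−rT) = e^(−0.044·1.25) = 0.9465
N(d₁) = N(0.49) = 0.6879;  N(d₂) = N(0.12) = 0.5478
C = 180·0.6879 − 170·0.9465·0.5478 = 123.8220 − 88.1438 = 35.6782

$35.68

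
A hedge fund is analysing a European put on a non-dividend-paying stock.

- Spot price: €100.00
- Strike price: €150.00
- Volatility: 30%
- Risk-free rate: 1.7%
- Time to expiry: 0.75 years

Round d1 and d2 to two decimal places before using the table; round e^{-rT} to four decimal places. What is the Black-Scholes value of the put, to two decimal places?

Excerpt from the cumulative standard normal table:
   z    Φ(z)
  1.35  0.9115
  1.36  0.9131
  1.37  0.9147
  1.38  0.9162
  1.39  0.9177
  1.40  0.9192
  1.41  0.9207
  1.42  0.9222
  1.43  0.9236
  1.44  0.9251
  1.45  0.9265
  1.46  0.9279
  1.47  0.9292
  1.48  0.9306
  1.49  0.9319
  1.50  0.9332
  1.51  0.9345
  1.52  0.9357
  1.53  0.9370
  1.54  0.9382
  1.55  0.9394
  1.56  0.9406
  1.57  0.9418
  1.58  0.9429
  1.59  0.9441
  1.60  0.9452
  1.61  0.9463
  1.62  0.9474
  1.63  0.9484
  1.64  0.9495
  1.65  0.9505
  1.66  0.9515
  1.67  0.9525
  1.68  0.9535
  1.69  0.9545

€49.00

σ√T = 0.3·√0.75 = 0.2598
ln(S/K) + (r + σ²/2)T = ln(100/150) + (0.017 + 0.3²/2)·0.75 = -0.4055 + 0.0465 = -0.3590
d₁ = -0.3590 / 0.2598 = -1.3817 ⇒ -1.38
d₂ = d₁ − σ√T = -1.3817 − 0.2598 = -1.6415 ⇒ -1.64
e^(−rT) = e^(−0.017·0.75) = 0.9873
P = 150·0.9873·N(1.64) − 100·N(1.38) = 150·0.9873·0.9495 − 100·0.9162 = 140.6162 − 91.6200 = 48.9962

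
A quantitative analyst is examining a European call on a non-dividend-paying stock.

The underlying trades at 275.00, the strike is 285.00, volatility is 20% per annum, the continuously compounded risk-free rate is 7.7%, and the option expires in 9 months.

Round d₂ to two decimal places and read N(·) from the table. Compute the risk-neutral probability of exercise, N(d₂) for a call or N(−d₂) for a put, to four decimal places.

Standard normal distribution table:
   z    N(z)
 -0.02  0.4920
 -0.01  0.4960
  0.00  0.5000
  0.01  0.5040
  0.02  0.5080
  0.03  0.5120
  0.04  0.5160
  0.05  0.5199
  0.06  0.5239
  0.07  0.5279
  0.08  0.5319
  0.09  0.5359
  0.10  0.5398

T = 0.75;  σ√T = 0.1732
ln(S/K) + (r + σ²/2)T = ln(275/285) + (0.077 + 0.2²/2)·0.75 = -0.0357 + 0.0728 = 0.0370
d₁ = 0.0370 / 0.1732 = 0.2138 → 0.21
d₂ = d₁ − σ√T = 0.2138 − 0.1732 = 0.0406 → 0.04
Pr(exercise) under Q = N(d₂) = 0.5160

0.5160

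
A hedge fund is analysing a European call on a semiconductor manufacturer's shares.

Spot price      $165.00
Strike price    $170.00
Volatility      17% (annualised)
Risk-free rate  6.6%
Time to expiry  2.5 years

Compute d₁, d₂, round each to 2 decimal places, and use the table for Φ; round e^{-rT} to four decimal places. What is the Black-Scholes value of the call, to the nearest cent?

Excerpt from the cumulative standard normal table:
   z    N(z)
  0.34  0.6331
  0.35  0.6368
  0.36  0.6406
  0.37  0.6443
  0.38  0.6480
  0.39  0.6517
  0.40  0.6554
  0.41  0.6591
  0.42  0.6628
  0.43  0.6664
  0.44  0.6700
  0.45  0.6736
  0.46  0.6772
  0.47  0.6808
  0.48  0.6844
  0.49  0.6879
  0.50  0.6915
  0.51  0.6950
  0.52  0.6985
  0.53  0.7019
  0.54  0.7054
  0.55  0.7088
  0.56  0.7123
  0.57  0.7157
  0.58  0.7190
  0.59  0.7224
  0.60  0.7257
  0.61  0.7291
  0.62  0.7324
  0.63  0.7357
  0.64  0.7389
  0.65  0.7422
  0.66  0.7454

σ√T = 0.17 × 1.5811 = 0.2688
d₁ = [ln(165/170) + (0.066 + 0.17²/2)·2.5] / 0.2688 = [-0.0299 + 0.2011] / 0.2688 = 0.6372 → 0.64
d₂ = d₁ − σ√T = 0.6372 − 0.2688 = 0.3684 → 0.37
e^(−rT) = e^(−0.066·2.5) = 0.8479
N(d₁) = N(0.64) = 0.7389;  N(d₂) = N(0.37) = 0.6443
C = 165·0.7389 − 170·0.8479·0.6443 = 121.9185 − 92.8713 = 29.0472

$29.05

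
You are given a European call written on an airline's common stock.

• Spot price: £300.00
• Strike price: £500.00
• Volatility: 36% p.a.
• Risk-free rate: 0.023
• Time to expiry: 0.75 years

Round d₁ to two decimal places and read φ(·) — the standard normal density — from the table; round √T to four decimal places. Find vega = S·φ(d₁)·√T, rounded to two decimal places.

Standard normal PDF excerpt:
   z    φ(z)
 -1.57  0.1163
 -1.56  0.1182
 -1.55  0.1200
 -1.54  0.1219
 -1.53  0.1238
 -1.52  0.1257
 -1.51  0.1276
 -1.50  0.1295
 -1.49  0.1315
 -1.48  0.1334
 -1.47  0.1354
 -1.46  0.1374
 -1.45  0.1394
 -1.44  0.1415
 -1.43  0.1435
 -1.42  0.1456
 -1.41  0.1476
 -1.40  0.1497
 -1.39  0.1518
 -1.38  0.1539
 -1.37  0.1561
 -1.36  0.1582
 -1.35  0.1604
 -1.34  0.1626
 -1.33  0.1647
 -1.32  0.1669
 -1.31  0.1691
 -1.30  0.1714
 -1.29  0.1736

T = 0.75;  σ√T = 0.3118
d₁ = [ln(300/500) + (0.023 + 0.36²/2)·0.75] / 0.3118 = [-0.5108 + 0.0658] / 0.3118 = -1.4273 ⇒ -1.43
√T = √0.75 = 0.8660
φ(d₁) = φ(-1.43) = 0.1435
vega = S·φ(d₁)·√T = 300·0.1435·0.8660 = 37.2813

37.28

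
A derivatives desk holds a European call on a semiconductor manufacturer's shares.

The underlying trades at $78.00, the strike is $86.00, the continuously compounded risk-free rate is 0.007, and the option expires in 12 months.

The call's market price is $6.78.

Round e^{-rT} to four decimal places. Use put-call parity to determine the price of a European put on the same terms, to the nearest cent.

e^(−rT) = e^(−0.007·1) = 0.9930
Put-call parity: C − P = S − K·e^(−rT) = 78 − 86·0.9930 = 78 − 85.3980 = -7.3980
P = C − (C − P) = 6.78 − (-7.3980) = 14.1780

$14.18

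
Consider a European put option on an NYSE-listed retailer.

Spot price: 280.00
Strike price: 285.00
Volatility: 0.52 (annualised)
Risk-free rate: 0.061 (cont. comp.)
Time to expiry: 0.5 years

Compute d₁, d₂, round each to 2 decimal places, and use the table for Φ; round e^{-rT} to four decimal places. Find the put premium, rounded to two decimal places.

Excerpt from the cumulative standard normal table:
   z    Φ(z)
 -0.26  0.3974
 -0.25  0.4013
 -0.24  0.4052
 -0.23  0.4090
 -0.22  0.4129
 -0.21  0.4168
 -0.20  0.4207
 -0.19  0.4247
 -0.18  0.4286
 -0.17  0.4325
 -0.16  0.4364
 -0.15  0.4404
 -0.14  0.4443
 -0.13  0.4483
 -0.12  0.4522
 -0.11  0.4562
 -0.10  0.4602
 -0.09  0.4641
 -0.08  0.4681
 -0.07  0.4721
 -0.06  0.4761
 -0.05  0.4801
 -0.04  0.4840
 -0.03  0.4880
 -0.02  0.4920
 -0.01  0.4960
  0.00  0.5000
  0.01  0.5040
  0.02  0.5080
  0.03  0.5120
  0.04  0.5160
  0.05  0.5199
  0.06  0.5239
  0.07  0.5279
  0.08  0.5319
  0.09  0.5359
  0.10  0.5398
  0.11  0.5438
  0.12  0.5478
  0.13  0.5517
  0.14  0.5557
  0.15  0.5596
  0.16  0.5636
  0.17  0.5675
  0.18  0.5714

σ√T = 0.52·√0.5 = 0.3677
d₁ = [ln(280/285) + (0.061 + ½·0.52²)·0.5] / (σ√T) = (-0.0177 + 0.0981) / 0.3677 = 0.2187 → 0.22
d₂ = 0.2187 − 0.3677 = -0.1490 → -0.15
exp(−rT) = exp(−0.061·0.5) = 0.9700
P = 285·0.9700·N(0.15) − 280·N(-0.22) = 285·0.9700·0.5596 − 280·0.4129 = 154.7014 − 115.6120 = 39.0894

39.09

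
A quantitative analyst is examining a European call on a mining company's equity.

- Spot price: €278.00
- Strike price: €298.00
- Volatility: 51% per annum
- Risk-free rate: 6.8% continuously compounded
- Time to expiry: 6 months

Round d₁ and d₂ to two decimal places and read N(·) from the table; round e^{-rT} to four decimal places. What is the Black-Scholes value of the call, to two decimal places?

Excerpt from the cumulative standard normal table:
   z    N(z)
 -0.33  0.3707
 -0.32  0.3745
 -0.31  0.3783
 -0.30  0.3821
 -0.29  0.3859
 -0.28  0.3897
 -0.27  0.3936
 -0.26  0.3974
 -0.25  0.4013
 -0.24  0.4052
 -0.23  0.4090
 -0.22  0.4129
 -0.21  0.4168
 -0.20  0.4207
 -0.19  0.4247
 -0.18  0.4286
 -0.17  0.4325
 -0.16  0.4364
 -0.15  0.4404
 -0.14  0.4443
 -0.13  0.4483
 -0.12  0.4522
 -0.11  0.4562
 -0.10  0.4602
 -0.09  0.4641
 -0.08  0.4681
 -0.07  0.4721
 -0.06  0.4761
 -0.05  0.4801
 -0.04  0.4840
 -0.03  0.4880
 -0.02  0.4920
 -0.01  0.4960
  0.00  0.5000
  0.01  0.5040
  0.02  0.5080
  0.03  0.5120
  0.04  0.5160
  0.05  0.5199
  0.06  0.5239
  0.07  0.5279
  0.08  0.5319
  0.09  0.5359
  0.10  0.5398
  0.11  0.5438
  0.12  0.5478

€35.62

σ√T = 0.51·√0.5 = 0.3606
d₁ = [ln(278/298) + (0.068 + ½·0.51²)·0.5] / (σ√T) = (-0.0695 + 0.0990) / 0.3606 = 0.0819 ⇒ 0.08
d₂ = 0.0819 − 0.3606 = -0.2787 ⇒ -0.28
exp(−rT) = exp(−0.068·0.5) = 0.9666
C = 278·N(0.08) − 298·0.9666·N(-0.28) = 278·0.5319 − 298·0.9666·0.3897 = 147.8682 − 112.2518 = 35.6164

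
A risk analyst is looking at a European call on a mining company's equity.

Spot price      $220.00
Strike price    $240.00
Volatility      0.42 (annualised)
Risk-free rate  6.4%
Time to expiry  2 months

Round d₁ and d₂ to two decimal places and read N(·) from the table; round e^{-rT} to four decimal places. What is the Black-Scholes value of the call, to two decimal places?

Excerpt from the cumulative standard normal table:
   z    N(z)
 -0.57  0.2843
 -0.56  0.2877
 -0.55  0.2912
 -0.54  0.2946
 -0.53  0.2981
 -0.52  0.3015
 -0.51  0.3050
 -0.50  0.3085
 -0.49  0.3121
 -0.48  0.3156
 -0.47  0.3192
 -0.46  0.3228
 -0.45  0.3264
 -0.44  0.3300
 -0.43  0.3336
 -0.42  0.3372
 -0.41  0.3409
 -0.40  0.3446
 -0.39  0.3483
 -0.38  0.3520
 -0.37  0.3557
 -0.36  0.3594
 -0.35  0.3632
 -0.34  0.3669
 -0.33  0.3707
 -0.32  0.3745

$8.28

T = 0.1667;  σ√T = 0.1715
d₁ = [ln(220/240) + (0.064 + 0.42²/2)·0.1667] / 0.1715 = [-0.0870 + 0.0254] / 0.1715 = -0.3595 ⇒ -0.36
d₂ = d₁ − σ√T = -0.3595 − 0.1715 = -0.5310 ⇒ -0.53
e^(−rT) = e^(−0.064·0.1667) = 0.9894
N(d₁) = N(-0.36) = 0.3594;  N(d₂) = N(-0.53) = 0.2981
C = 220·0.3594 − 240·0.9894·0.2981 = 79.0680 − 70.7856 = 8.2824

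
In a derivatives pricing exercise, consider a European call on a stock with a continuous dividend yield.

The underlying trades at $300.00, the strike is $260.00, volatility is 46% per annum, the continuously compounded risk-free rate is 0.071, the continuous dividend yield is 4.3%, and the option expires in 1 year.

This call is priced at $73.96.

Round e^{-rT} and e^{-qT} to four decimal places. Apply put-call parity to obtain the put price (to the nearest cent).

$28.78

exp(−qT) = exp(−0.043·1) = 0.9579;  exp(−rT) = exp(−0.071·1) = 0.9315
Put-call parity: C − P = S·e^(−qT) − K·e^(−rT) = 300·0.9579 − 260·0.9315 = 287.3700 − 242.1900 = 45.1800
P = C − (C − P) = 73.96 − (45.1800) = 28.7800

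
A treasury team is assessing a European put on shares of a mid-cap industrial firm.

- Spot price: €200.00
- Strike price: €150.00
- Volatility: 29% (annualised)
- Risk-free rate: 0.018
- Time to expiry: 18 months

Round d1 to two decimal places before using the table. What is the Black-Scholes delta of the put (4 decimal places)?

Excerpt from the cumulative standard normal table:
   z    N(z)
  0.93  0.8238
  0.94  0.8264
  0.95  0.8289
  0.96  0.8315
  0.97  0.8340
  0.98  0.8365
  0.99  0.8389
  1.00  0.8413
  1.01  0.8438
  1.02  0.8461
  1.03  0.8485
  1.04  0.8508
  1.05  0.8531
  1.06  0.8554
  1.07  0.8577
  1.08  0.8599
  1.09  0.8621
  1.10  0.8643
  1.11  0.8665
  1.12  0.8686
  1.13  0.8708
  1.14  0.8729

-0.1446

σ√T = 0.29·√1.5 = 0.3552
d₁ = [ln(200/150) + (0.018 + ½·0.29²)·1.5] / (σ√T) = (0.2877 + 0.0901) / 0.3552 = 1.0636 ≈ 1.06
N(d₁) = N(1.06) = 0.8554
Δ_put = N(d₁) − 1 = 0.8554 − 1 = -0.1446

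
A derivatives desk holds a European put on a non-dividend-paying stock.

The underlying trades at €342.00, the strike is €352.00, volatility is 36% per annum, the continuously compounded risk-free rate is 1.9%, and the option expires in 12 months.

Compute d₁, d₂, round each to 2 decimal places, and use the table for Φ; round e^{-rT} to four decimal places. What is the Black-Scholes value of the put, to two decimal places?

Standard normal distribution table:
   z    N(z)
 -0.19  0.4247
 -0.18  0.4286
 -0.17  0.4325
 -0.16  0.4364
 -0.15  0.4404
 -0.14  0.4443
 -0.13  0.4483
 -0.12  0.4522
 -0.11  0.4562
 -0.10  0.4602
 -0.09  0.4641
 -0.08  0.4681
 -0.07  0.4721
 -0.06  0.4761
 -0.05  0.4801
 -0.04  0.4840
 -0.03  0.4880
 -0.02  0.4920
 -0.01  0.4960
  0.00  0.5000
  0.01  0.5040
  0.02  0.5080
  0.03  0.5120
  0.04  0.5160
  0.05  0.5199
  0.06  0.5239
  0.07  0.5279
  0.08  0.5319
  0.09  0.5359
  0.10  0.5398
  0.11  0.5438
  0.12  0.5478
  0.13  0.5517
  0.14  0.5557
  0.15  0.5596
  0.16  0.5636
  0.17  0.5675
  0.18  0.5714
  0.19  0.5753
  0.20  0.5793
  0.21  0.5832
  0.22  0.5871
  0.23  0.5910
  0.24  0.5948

€50.81

σ√T = 0.36·√1 = 0.3600
d₁ = [ln(342/352) + (0.019 + ½·0.36²)·1] / (σ√T) = (-0.0288 + 0.0838) / 0.3600 = 0.1527 which rounds to 0.15
d₂ = 0.1527 − 0.3600 = -0.2073 which rounds to -0.21
exp(−rT) = exp(−0.019·1) = 0.9812
N(−d₂) = N(0.21) = 0.5832;  N(−d₁) = N(-0.15) = 0.4404
P = 352·0.9812·0.5832 − 342·0.4404 = 201.4270 − 150.6168 = 50.8102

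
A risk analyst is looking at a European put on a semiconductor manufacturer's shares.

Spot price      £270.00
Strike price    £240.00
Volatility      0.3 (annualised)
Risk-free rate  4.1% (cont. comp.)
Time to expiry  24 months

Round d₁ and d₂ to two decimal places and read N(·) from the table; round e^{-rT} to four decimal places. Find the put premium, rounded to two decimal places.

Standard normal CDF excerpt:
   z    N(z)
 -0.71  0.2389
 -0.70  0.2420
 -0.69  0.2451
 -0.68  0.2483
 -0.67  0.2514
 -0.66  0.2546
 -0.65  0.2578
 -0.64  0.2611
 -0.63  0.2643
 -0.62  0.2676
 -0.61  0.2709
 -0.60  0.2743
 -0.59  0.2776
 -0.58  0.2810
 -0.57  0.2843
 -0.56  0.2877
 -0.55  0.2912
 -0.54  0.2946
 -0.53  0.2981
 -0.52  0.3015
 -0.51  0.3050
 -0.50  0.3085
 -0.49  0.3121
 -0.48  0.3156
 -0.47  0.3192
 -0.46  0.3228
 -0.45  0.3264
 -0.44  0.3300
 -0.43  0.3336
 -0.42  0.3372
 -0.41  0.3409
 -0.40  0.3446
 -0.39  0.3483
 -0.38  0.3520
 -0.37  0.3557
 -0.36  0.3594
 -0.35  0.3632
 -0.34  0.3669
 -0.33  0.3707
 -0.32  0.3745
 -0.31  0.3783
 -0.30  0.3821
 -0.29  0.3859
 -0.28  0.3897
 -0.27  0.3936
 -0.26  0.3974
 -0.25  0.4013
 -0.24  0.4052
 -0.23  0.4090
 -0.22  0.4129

£20.83

σ√T = 0.3·√2 = 0.4243
d₁ = [ln(270/240) + (0.041 + 0.3²/2)·2] / 0.4243 = [0.1178 + 0.1720] / 0.4243 = 0.6830 which rounds to 0.68
d₂ = d₁ − σ√T = 0.6830 − 0.4243 = 0.2588 which rounds to 0.26
e^(−rT) = e^(−0.041·2) = 0.9213
N(−d₂) = N(-0.26) = 0.3974;  N(−d₁) = N(-0.68) = 0.2483
P = 240·0.9213·0.3974 − 270·0.2483 = 87.8699 − 67.0410 = 20.8289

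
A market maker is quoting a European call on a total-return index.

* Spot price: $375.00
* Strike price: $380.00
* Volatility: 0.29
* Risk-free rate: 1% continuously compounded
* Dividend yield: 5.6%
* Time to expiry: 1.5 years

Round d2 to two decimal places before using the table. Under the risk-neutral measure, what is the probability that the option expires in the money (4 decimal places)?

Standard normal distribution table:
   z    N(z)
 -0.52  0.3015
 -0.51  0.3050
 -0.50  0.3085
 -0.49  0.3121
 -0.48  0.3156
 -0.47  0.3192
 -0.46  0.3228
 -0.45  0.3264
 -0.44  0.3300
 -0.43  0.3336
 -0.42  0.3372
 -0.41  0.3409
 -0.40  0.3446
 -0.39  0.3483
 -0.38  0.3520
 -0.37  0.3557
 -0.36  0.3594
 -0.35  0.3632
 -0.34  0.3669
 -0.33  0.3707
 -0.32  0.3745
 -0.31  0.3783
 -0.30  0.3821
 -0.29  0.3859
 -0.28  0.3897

T = 1.5;  σ√T = 0.3552
d₁ = [ln(375/380) + (0.01 − 0.056 + 0.29²/2)·1.5] / 0.3552 = [-0.0132 − 0.0059] / 0.3552 = -0.0540 → -0.05
d₂ = d₁ − σ√T = -0.0540 − 0.3552 = -0.4091 → -0.41
Pr(exercise) under Q = N(d₂) = 0.3409

0.3409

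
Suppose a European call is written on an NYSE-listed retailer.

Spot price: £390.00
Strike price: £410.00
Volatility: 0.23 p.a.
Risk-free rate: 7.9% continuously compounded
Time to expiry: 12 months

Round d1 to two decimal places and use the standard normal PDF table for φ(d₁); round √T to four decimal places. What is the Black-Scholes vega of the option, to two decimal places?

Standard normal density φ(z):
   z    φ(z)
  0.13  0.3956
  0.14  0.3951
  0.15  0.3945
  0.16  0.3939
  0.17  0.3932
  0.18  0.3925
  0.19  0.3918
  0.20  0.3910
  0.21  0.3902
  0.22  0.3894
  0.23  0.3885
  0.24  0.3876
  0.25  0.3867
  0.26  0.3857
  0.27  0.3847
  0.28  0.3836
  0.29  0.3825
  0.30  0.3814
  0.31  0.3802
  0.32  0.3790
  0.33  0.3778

σ√T = 0.23 × 1.0000 = 0.2300
d₁ = [ln(390/410) + (0.079 + 0.23²/2)·1] / 0.2300 = [-0.0500 + 0.1055] / 0.2300 = 0.2410 ≈ 0.24
√T = √1 = 1.0000
φ(d₁) = φ(0.24) = 0.3876
vega = S·φ(d₁)·√T = 390·0.3876·1.0000 = 151.1640

151.16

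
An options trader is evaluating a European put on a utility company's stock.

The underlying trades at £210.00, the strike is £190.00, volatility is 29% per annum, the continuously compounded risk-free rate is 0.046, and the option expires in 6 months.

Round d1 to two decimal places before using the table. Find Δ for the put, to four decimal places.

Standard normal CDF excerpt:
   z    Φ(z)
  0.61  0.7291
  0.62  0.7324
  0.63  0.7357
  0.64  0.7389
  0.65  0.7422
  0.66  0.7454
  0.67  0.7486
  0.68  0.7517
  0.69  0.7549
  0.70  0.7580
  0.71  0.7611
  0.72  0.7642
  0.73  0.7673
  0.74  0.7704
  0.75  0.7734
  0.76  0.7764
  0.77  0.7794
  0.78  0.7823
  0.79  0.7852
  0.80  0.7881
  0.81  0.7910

-0.2420

σ√T = 0.29 × 0.7071 = 0.2051
d₁ = [ln(210/190) + (0.046 + 0.29²/2)·0.5] / 0.2051 = [0.1001 + 0.0440] / 0.2051 = 0.7028 → 0.70
N(d₁) = N(0.70) = 0.7580
Δ_put = N(d₁) − 1 = 0.7580 − 1 = -0.2420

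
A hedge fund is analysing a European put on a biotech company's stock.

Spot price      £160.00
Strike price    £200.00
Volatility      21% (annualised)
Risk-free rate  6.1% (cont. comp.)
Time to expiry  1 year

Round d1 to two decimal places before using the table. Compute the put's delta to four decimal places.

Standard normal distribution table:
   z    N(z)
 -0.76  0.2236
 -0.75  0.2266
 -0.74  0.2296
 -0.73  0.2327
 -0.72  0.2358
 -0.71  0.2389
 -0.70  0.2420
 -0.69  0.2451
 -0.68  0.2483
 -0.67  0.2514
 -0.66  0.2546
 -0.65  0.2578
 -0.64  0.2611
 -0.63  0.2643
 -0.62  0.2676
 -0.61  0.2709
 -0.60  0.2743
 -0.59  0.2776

σ√T = 0.21 × 1.0000 = 0.2100
d₁ = [ln(160/200) + (0.061 + ½·0.21²)·1] / (σ√T) = (-0.2231 + 0.0830) / 0.2100 = -0.6671 ⇒ -0.67
N(d₁) = N(-0.67) = 0.2514
Δ_put = N(d₁) − 1 = 0.2514 − 1 = -0.7486

-0.7486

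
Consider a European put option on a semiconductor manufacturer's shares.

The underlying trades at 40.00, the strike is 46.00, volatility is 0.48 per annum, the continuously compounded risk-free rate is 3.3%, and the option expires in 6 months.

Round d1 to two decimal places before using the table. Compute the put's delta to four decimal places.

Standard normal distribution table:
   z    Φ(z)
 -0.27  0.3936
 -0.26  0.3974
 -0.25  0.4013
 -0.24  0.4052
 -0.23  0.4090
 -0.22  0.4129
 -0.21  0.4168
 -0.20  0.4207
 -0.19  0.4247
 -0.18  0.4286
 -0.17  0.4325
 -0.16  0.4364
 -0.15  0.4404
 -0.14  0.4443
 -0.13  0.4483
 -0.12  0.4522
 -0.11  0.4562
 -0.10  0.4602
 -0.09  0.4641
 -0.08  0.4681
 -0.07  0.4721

σ√T = 0.48·√0.5 = 0.3394
d₁ = [ln(40/46) + (0.033 + ½·0.48²)·0.5] / (σ√T) = (-0.1398 + 0.0741) / 0.3394 = -0.1935 → -0.19
N(d₁) = N(-0.19) = 0.4247
Δ_put = N(d₁) − 1 = 0.4247 − 1 = -0.5753

-0.5753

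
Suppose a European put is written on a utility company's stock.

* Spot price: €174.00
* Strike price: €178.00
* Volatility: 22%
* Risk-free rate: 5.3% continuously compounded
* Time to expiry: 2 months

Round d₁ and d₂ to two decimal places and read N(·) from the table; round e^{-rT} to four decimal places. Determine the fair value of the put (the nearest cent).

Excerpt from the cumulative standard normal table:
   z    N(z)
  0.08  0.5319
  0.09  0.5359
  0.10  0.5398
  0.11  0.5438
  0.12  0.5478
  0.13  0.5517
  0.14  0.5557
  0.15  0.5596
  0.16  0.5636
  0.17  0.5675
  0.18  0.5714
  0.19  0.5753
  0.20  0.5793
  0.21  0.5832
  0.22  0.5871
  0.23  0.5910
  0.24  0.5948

€7.59

σ√T = 0.22 × 0.4082 = 0.0898
d₁ = [ln(174/178) + (0.053 + 0.22²/2)·0.1667] / 0.0898 = [-0.0227 + 0.0129] / 0.0898 = -0.1098 ⇒ -0.11
d₂ = d₁ − σ√T = -0.1098 − 0.0898 = -0.1996 ⇒ -0.20
exp(−rT) = exp(−0.053·0.1667) = 0.9912
P = 178·0.9912·N(0.20) − 174·N(0.11) = 178·0.9912·0.5793 − 174·0.5438 = 102.2080 − 94.6212 = 7.5868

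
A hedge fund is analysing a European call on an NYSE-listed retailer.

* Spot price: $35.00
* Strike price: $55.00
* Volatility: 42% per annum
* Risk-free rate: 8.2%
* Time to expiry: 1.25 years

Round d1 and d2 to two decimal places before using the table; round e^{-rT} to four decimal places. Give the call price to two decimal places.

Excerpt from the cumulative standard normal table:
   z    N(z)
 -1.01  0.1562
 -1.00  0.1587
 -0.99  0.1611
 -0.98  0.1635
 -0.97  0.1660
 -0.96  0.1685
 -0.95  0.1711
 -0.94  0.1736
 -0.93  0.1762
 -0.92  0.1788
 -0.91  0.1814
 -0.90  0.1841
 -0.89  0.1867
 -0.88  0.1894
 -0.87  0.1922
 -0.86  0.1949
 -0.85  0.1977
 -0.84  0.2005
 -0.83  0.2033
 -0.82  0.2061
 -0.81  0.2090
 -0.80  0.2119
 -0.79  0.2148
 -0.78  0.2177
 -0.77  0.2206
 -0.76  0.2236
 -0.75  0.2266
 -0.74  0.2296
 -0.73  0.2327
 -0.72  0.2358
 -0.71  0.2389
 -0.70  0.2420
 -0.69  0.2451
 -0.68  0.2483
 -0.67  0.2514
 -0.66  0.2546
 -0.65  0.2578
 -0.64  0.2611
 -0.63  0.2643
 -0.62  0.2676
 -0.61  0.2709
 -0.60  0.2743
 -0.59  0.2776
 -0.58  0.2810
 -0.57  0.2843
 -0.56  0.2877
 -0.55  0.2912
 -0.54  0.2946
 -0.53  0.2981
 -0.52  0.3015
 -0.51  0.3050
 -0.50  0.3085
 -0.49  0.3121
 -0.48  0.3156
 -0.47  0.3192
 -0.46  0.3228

T = 1.25;  σ√T = 0.4696
ln(S/K) + (r + σ²/2)T = ln(35/55) + (0.082 + 0.42²/2)·1.25 = -0.4520 + 0.2127 = -0.2392
d₁ = -0.2392 / 0.4696 = -0.5095 which rounds to -0.51
d₂ = d₁ − σ√T = -0.5095 − 0.4696 = -0.9790 which rounds to -0.98
exp(−rT) = exp(−0.082·1.25) = 0.9026
C = 35·N(-0.51) − 55·0.9026·N(-0.98) = 35·0.3050 − 55·0.9026·0.1635 = 10.6750 − 8.1166 = 2.5584

$2.56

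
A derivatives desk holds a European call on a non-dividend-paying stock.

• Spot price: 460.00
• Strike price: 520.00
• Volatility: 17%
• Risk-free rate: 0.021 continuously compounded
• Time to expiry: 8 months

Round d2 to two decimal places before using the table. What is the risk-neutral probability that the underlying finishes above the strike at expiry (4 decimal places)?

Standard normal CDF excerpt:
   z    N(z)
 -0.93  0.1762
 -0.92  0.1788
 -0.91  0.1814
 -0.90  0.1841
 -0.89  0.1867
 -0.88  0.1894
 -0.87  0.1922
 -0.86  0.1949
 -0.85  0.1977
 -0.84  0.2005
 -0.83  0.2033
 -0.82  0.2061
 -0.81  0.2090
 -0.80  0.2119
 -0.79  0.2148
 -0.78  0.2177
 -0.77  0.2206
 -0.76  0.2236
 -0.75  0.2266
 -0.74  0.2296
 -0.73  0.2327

0.1977

σ√T = 0.17·√0.6667 = 0.1388
ln(S/K) + (r + σ²/2)T = ln(460/520) + (0.021 + 0.17²/2)·0.6667 = -0.1226 + 0.0236 = -0.0990
d₁ = -0.0990 / 0.1388 = -0.7130 → -0.71
d₂ = d₁ − σ√T = -0.7130 − 0.1388 = -0.8518 → -0.85
Pr(exercise) under Q = N(d₂) = 0.1977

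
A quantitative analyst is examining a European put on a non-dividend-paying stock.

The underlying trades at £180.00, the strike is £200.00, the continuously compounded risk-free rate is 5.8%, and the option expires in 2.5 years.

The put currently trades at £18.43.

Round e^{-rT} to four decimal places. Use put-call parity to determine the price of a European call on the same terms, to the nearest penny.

£25.43

exp(−rT) = exp(−0.058·2.5) = 0.8650
Put-call parity: C − P = S − K·e^(−rT) = 180 − 200·0.8650 = 180 − 173.0000 = 7.0000
C = P + (C − P) = 18.43 + (7.0000) = 25.4300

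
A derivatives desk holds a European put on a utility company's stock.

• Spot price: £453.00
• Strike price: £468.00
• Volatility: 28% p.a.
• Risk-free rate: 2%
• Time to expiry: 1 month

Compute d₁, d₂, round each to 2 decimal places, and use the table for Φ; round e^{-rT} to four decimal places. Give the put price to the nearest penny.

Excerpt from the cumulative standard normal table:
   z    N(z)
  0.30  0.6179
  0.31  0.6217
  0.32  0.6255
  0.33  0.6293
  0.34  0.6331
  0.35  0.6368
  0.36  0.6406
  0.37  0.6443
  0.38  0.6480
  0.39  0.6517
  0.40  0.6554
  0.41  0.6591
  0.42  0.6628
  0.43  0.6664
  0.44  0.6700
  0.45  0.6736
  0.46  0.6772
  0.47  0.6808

σ√T = 0.28·√0.08333 = 0.0808
d₁ = [ln(453/468) + (0.02 + 0.28²/2)·0.08333] / 0.0808 = [-0.0326 + 0.0049] / 0.0808 = -0.3420 → -0.34
d₂ = d₁ − σ√T = -0.3420 − 0.0808 = -0.4228 → -0.42
e^(−rT) = e^(−0.02·0.08333) = 0.9983
N(−d₂) = N(0.42) = 0.6628;  N(−d₁) = N(0.34) = 0.6331
P = 468·0.9983·0.6628 − 453·0.6331 = 309.6631 − 286.7943 = 22.8688

£22.87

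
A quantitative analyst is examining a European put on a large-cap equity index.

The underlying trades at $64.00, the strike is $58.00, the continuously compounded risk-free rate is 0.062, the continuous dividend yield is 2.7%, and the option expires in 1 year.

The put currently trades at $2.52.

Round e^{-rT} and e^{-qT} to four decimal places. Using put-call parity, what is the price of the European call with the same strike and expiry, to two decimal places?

$10.30

e^(−qT) = e^(−0.027·1) = 0.9734;  e^(−rT) = e^(−0.062·1) = 0.9399
Put-call parity: C − P = S·e^(−qT) − K·e^(−rT) = 64·0.9734 − 58·0.9399 = 62.2976 − 54.5142 = 7.7834
C = P + (C − P) = 2.52 + (7.7834) = 10.3034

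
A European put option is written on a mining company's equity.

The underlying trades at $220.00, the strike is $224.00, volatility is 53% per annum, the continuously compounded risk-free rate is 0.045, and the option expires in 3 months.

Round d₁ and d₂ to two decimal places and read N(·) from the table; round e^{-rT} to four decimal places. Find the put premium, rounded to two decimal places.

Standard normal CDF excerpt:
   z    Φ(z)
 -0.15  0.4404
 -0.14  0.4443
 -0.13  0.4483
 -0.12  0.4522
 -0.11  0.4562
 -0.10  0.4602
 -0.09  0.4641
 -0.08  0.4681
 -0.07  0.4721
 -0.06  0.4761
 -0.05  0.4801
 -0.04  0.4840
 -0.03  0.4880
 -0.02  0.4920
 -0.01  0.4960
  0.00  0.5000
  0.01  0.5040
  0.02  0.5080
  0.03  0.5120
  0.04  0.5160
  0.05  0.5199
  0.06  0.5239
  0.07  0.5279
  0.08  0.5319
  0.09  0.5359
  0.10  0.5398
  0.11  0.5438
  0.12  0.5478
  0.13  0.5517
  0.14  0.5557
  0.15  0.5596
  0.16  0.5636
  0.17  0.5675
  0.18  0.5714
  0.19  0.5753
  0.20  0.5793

$24.47

σ√T = 0.53·√0.25 = 0.2650
d₁ = [ln(220/224) + (0.045 + 0.53²/2)·0.25] / 0.2650 = [-0.0180 + 0.0464] / 0.2650 = 0.1070 ≈ 0.11
d₂ = d₁ − σ√T = 0.1070 − 0.2650 = -0.1580 ≈ -0.16
e^(−rT) = e^(−0.045·0.25) = 0.9888
N(−d₂) = N(0.16) = 0.5636;  N(−d₁) = N(-0.11) = 0.4562
P = 224·0.9888·0.5636 − 220·0.4562 = 124.8324 − 100.3640 = 24.4684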